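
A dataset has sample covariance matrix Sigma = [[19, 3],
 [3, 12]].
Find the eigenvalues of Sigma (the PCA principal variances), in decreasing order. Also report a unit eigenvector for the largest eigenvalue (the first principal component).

Step 1 — characteristic polynomial of 2×2 Sigma:
  det(Sigma - λI) = λ² - trace · λ + det = 0.
  trace = 19 + 12 = 31, det = 19·12 - (3)² = 219.
Step 2 — discriminant:
  Δ = trace² - 4·det = 961 - 876 = 85.
Step 3 — eigenvalues:
  λ = (trace ± √Δ)/2 = (31 ± 9.2195)/2,
  λ_1 = 20.1098,  λ_2 = 10.8902.

Step 4 — unit eigenvector for λ_1: solve (Sigma - λ_1 I)v = 0. First row:
  (19 - 20.1098)·v_x + (3)·v_y = 0, i.e. (-1.1098)·v_x + (3)·v_y = 0,
  so v ∝ (b, λ_1 - a) = (3, 1.1098) = u.
  ||u|| = √((3)² + (1.1098)²) = √(10.2316) ≈ 3.1987,
  v_1 = u/||u|| ≈ (0.9379, 0.3469) (||v_1|| = 1).

λ_1 = 20.1098,  λ_2 = 10.8902;  v_1 ≈ (0.9379, 0.3469)


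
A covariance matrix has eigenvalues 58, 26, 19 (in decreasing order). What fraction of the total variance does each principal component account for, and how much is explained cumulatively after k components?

Step 1 — total variance = trace(Sigma) = Σ λ_i = 58 + 26 + 19 = 103.

Step 2 — fraction explained by component i = λ_i / Σ λ:
  PC1: 58/103 = 0.5631
  PC2: 26/103 = 0.2524
  PC3: 19/103 = 0.1845

Step 3 — cumulative fraction after k components = (λ_1 + ... + λ_k) / Σ λ:
  k = 1: 58/103 = 0.5631
  k = 2: (58 + 26)/103 = 84/103 = 0.8155
  k = 3: (58 + 26 + 19)/103 = 103/103 = 1

Summary (fraction, with percent):

explained: PC1 0.5631 (56.31%), PC2 0.2524 (25.24%), PC3 0.1845 (18.45%);  cumulative: 0.5631, 0.8155, 1


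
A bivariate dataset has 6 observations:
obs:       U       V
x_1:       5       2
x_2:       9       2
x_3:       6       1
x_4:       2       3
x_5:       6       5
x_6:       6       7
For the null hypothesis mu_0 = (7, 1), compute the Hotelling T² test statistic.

Step 1 — sample mean vector:
  mean(U) = (5 + 9 + 6 + 2 + 6 + 6) / 6 = 34/6 = 5.6667
  mean(V) = (2 + 2 + 1 + 3 + 5 + 7) / 6 = 20/6 = 3.3333
  x̄ = (5.6667, 3.3333),  deviation x̄ - mu_0 = (5.6667, 3.3333) - (7, 1) = (-1.3333, 2.3333).

Step 2 — sample covariance matrix, S[i,j] = (1/(n-1)) · Σ_k (x_{k,i} - mean_i) · (x_{k,j} - mean_j), divisor n-1 = 5:
  S[U,U] = ((-0.6667)·(-0.6667) + (3.3333)·(3.3333) + (0.3333)·(0.3333) + (-3.6667)·(-3.6667) + (0.3333)·(0.3333) + (0.3333)·(0.3333)) / 5 = 25.3333/5 = 5.0667
  S[U,V] = ((-0.6667)·(-1.3333) + (3.3333)·(-1.3333) + (0.3333)·(-2.3333) + (-3.6667)·(-0.3333) + (0.3333)·(1.6667) + (0.3333)·(3.6667)) / 5 = -1.3333/5 = -0.2667
  S[V,V] = ((-1.3333)·(-1.3333) + (-1.3333)·(-1.3333) + (-2.3333)·(-2.3333) + (-0.3333)·(-0.3333) + (1.6667)·(1.6667) + (3.6667)·(3.6667)) / 5 = 25.3333/5 = 5.0667
  S = [[5.0667, -0.2667],
 [-0.2667, 5.0667]].

Step 3 — invert S. det(S) = 5.0667·5.0667 - (-0.2667)² = 25.6.
  S^{-1} = (1/det) · [[d, -b], [-b, a]] = [[0.1979, 0.0104],
 [0.0104, 0.1979]].

Step 4 — quadratic form (x̄ - mu_0)^T · S^{-1} · (x̄ - mu_0):
  S^{-1} · (x̄ - mu_0) = (-0.2396, 0.4479),
  (x̄ - mu_0)^T · [...] = (-1.3333)·(-0.2396) + (2.3333)·(0.4479) = 1.3646.

Step 5 — scale by n: T² = 6 · 1.3646 = 8.1875.

T² ≈ 8.1875


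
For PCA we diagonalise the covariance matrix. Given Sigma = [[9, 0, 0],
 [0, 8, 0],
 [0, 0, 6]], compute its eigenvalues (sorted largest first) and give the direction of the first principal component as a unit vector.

Step 1 — characteristic polynomial p(λ) = det(λI - Sigma) = λ³ - tr·λ² + c_1·λ - det, where tr = trace, c_1 = sum of the principal 2×2 minors, det = det(Sigma):
  tr = 9 + 8 + 6 = 23,
  c_1 = (9·8 - (0)²) + (9·6 - (0)²) + (8·6 - (0)²) = 72 + 54 + 48 = 174,
  det = 9·(8·6 - (0)²) - (0)·((0)·6 - (0)·(0)) + (0)·((0)·(0) - 8·(0)) = 9·(48) - (0)·(0) + (0)·(0) = 432.
  So p(λ) = λ³ - 23λ² + 174λ - 432.
Step 2 — look for an integer root (rational root theorem: any rational root is an integer divisor of 432). Testing λ = 6:
  p(6) = 216 - 828 + 1044 - 432 = 0  ✓
  Dividing out (λ - 6): p(λ) = (λ - 6)(λ² - 17λ + 72).
Step 3 — remaining eigenvalues from the quadratic λ² - 17λ + 72 = 0:
  Δ = 17² - 4·72 = 289 - 288 = 1,  λ = (17 ± √1)/2 = (17 ± 1)/2 = 9 or 8.
  Sorted: λ_1 = 9,  λ_2 = 8,  λ_3 = 6  (check: sum = 23 = tr ✓).

Step 4 — unit eigenvector for λ_1 = 9: v spans the null space of (Sigma - λ_1 I), whose rows are
  r_1 = (0, 0, 0),  r_2 = (0, -1, 0),  r_3 = (0, 0, -3).
  v is orthogonal to every row, so take v ∝ r_2 × r_3 = ((-1)·(-3) - (0)·(0), (0)·(0) - (0)·(-3), (0)·(0) - (-1)·(0)) = (3, 0, 0).
  Rescale (divide by 3): u = (1, 0, 0).
  ||u|| = √((1)² + (0)² + (0)²) = √(1) = 1,  v_1 = u/||u|| ≈ (1, 0, 0) (||v_1|| = 1).

λ_1 = 9,  λ_2 = 8,  λ_3 = 6;  v_1 ≈ (1, 0, 0)


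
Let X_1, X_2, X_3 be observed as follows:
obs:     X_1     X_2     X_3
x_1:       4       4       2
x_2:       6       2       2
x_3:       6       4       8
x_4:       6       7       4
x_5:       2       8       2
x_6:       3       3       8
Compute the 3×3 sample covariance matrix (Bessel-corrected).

Step 1 — column means:
  mean(X_1) = (4 + 6 + 6 + 6 + 2 + 3) / 6 = 27/6 = 4.5
  mean(X_2) = (4 + 2 + 4 + 7 + 8 + 3) / 6 = 28/6 = 4.6667
  mean(X_3) = (2 + 2 + 8 + 4 + 2 + 8) / 6 = 26/6 = 4.3333

Step 2 — sample covariance S[i,j] = (1/(n-1)) · Σ_k (x_{k,i} - mean_i) · (x_{k,j} - mean_j), with n-1 = 5.
  S[X_1,X_1] = ((-0.5)·(-0.5) + (1.5)·(1.5) + (1.5)·(1.5) + (1.5)·(1.5) + (-2.5)·(-2.5) + (-1.5)·(-1.5)) / 5 = 15.5/5 = 3.1
  S[X_1,X_2] = ((-0.5)·(-0.6667) + (1.5)·(-2.6667) + (1.5)·(-0.6667) + (1.5)·(2.3333) + (-2.5)·(3.3333) + (-1.5)·(-1.6667)) / 5 = -7/5 = -1.4
  S[X_1,X_3] = ((-0.5)·(-2.3333) + (1.5)·(-2.3333) + (1.5)·(3.6667) + (1.5)·(-0.3333) + (-2.5)·(-2.3333) + (-1.5)·(3.6667)) / 5 = 3/5 = 0.6
  S[X_2,X_2] = ((-0.6667)·(-0.6667) + (-2.6667)·(-2.6667) + (-0.6667)·(-0.6667) + (2.3333)·(2.3333) + (3.3333)·(3.3333) + (-1.6667)·(-1.6667)) / 5 = 27.3333/5 = 5.4667
  S[X_2,X_3] = ((-0.6667)·(-2.3333) + (-2.6667)·(-2.3333) + (-0.6667)·(3.6667) + (2.3333)·(-0.3333) + (3.3333)·(-2.3333) + (-1.6667)·(3.6667)) / 5 = -9.3333/5 = -1.8667
  S[X_3,X_3] = ((-2.3333)·(-2.3333) + (-2.3333)·(-2.3333) + (3.6667)·(3.6667) + (-0.3333)·(-0.3333) + (-2.3333)·(-2.3333) + (3.6667)·(3.6667)) / 5 = 43.3333/5 = 8.6667

S is symmetric (S[j,i] = S[i,j]). Assembling:

S = [[3.1, -1.4, 0.6],
 [-1.4, 5.4667, -1.8667],
 [0.6, -1.8667, 8.6667]]


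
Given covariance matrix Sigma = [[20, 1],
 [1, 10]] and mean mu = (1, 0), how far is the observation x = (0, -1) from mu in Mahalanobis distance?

Step 1 — centre the observation: (x - mu) = (-1, -1).

Step 2 — invert Sigma. det(Sigma) = 20·10 - (1)² = 199.
  Sigma^{-1} = (1/det) · [[d, -b], [-b, a]] = [[0.0503, -0.005],
 [-0.005, 0.1005]].

Step 3 — form the quadratic (x - mu)^T · Sigma^{-1} · (x - mu):
  Sigma^{-1} · (x - mu) = (-0.0452, -0.0955).
  (x - mu)^T · [Sigma^{-1} · (x - mu)] = (-1)·(-0.0452) + (-1)·(-0.0955) = 0.1407.

Step 4 — take square root: d = √(0.1407) ≈ 0.3751.

d(x, mu) = √(0.1407) ≈ 0.3751


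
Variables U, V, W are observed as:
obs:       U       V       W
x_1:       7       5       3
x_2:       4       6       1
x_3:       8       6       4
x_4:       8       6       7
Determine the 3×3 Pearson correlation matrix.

Step 1 — column means:
  mean(U) = (7 + 4 + 8 + 8) / 4 = 27/4 = 6.75
  mean(V) = (5 + 6 + 6 + 6) / 4 = 23/4 = 5.75
  mean(W) = (3 + 1 + 4 + 7) / 4 = 15/4 = 3.75

Step 2 — sample variances and covariances s[i,j] = (1/(n-1)) · Σ_k (x_{k,i} - mean_i) · (x_{k,j} - mean_j), with n-1 = 3:
  s[U,U] = ((0.25)·(0.25) + (-2.75)·(-2.75) + (1.25)·(1.25) + (1.25)·(1.25)) / 3 = 10.75/3 = 3.5833
  s[U,V] = ((0.25)·(-0.75) + (-2.75)·(0.25) + (1.25)·(0.25) + (1.25)·(0.25)) / 3 = -0.25/3 = -0.0833
  s[U,W] = ((0.25)·(-0.75) + (-2.75)·(-2.75) + (1.25)·(0.25) + (1.25)·(3.25)) / 3 = 11.75/3 = 3.9167
  s[V,V] = ((-0.75)·(-0.75) + (0.25)·(0.25) + (0.25)·(0.25) + (0.25)·(0.25)) / 3 = 0.75/3 = 0.25
  s[V,W] = ((-0.75)·(-0.75) + (0.25)·(-2.75) + (0.25)·(0.25) + (0.25)·(3.25)) / 3 = 0.75/3 = 0.25
  s[W,W] = ((-0.75)·(-0.75) + (-2.75)·(-2.75) + (0.25)·(0.25) + (3.25)·(3.25)) / 3 = 18.75/3 = 6.25
  Sample standard deviations s_i = √(s[i,i]):
  s(U) = √(3.5833) = 1.893
  s(V) = √(0.25) = 0.5
  s(W) = √(6.25) = 2.5

Step 3 — r_{ij} = s_{ij} / (s_i · s_j):
  r[U,U] = 1 (diagonal).
  r[U,V] = -0.0833 / (1.893 · 0.5) = -0.0833 / 0.9465 = -0.088
  r[U,W] = 3.9167 / (1.893 · 2.5) = 3.9167 / 4.7324 = 0.8276
  r[V,V] = 1 (diagonal).
  r[V,W] = 0.25 / (0.5 · 2.5) = 0.25 / 1.25 = 0.2
  r[W,W] = 1 (diagonal).

R is symmetric with unit diagonal. Assembling:

R = [[1, -0.088, 0.8276],
 [-0.088, 1, 0.2],
 [0.8276, 0.2, 1]]


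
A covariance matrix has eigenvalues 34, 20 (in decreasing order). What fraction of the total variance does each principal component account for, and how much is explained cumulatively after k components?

Step 1 — total variance = trace(Sigma) = Σ λ_i = 34 + 20 = 54.

Step 2 — fraction explained by component i = λ_i / Σ λ:
  PC1: 34/54 = 0.6296
  PC2: 20/54 = 0.3704

Step 3 — cumulative fraction after k components = (λ_1 + ... + λ_k) / Σ λ:
  k = 1: 34/54 = 0.6296
  k = 2: (34 + 20)/54 = 54/54 = 1

Summary (fraction, with percent):

explained: PC1 0.6296 (62.96%), PC2 0.3704 (37.04%);  cumulative: 0.6296, 1


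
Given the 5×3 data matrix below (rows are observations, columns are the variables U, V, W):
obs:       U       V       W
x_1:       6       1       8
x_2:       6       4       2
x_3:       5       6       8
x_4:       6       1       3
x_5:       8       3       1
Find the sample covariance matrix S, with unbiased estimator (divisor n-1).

Step 1 — column means:
  mean(U) = (6 + 6 + 5 + 6 + 8) / 5 = 31/5 = 6.2
  mean(V) = (1 + 4 + 6 + 1 + 3) / 5 = 15/5 = 3
  mean(W) = (8 + 2 + 8 + 3 + 1) / 5 = 22/5 = 4.4

Step 2 — sample covariance S[i,j] = (1/(n-1)) · Σ_k (x_{k,i} - mean_i) · (x_{k,j} - mean_j), with n-1 = 4.
  S[U,U] = ((-0.2)·(-0.2) + (-0.2)·(-0.2) + (-1.2)·(-1.2) + (-0.2)·(-0.2) + (1.8)·(1.8)) / 4 = 4.8/4 = 1.2
  S[U,V] = ((-0.2)·(-2) + (-0.2)·(1) + (-1.2)·(3) + (-0.2)·(-2) + (1.8)·(0)) / 4 = -3/4 = -0.75
  S[U,W] = ((-0.2)·(3.6) + (-0.2)·(-2.4) + (-1.2)·(3.6) + (-0.2)·(-1.4) + (1.8)·(-3.4)) / 4 = -10.4/4 = -2.6
  S[V,V] = ((-2)·(-2) + (1)·(1) + (3)·(3) + (-2)·(-2) + (0)·(0)) / 4 = 18/4 = 4.5
  S[V,W] = ((-2)·(3.6) + (1)·(-2.4) + (3)·(3.6) + (-2)·(-1.4) + (0)·(-3.4)) / 4 = 4/4 = 1
  S[W,W] = ((3.6)·(3.6) + (-2.4)·(-2.4) + (3.6)·(3.6) + (-1.4)·(-1.4) + (-3.4)·(-3.4)) / 4 = 45.2/4 = 11.3

S is symmetric (S[j,i] = S[i,j]). Assembling:

S = [[1.2, -0.75, -2.6],
 [-0.75, 4.5, 1],
 [-2.6, 1, 11.3]]


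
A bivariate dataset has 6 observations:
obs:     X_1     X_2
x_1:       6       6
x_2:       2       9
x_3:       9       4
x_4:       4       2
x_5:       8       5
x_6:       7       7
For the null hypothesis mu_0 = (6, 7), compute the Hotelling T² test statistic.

Step 1 — sample mean vector:
  mean(X_1) = (6 + 2 + 9 + 4 + 8 + 7) / 6 = 36/6 = 6
  mean(X_2) = (6 + 9 + 4 + 2 + 5 + 7) / 6 = 33/6 = 5.5
  x̄ = (6, 5.5),  deviation x̄ - mu_0 = (6, 5.5) - (6, 7) = (0, -1.5).

Step 2 — sample covariance matrix, S[i,j] = (1/(n-1)) · Σ_k (x_{k,i} - mean_i) · (x_{k,j} - mean_j), divisor n-1 = 5:
  S[X_1,X_1] = ((0)·(0) + (-4)·(-4) + (3)·(3) + (-2)·(-2) + (2)·(2) + (1)·(1)) / 5 = 34/5 = 6.8
  S[X_1,X_2] = ((0)·(0.5) + (-4)·(3.5) + (3)·(-1.5) + (-2)·(-3.5) + (2)·(-0.5) + (1)·(1.5)) / 5 = -11/5 = -2.2
  S[X_2,X_2] = ((0.5)·(0.5) + (3.5)·(3.5) + (-1.5)·(-1.5) + (-3.5)·(-3.5) + (-0.5)·(-0.5) + (1.5)·(1.5)) / 5 = 29.5/5 = 5.9
  S = [[6.8, -2.2],
 [-2.2, 5.9]].

Step 3 — invert S. det(S) = 6.8·5.9 - (-2.2)² = 35.28.
  S^{-1} = (1/det) · [[d, -b], [-b, a]] = [[0.1672, 0.0624],
 [0.0624, 0.1927]].

Step 4 — quadratic form (x̄ - mu_0)^T · S^{-1} · (x̄ - mu_0):
  S^{-1} · (x̄ - mu_0) = (-0.0935, -0.2891),
  (x̄ - mu_0)^T · [...] = (0)·(-0.0935) + (-1.5)·(-0.2891) = 0.4337.

Step 5 — scale by n: T² = 6 · 0.4337 = 2.602.

T² ≈ 2.602


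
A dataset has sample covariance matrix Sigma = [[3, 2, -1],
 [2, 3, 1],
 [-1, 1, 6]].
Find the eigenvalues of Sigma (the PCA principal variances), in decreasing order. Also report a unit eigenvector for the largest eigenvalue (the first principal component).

Step 1 — characteristic polynomial p(λ) = det(λI - Sigma) = λ³ - tr·λ² + c_1·λ - det, where tr = trace, c_1 = sum of the principal 2×2 minors, det = det(Sigma):
  tr = 3 + 3 + 6 = 12,
  c_1 = (3·3 - (2)²) + (3·6 - (-1)²) + (3·6 - (1)²) = 5 + 17 + 17 = 39,
  det = 3·(3·6 - (1)²) - (2)·((2)·6 - (1)·(-1)) + (-1)·((2)·(1) - 3·(-1)) = 3·(17) - (2)·(13) + (-1)·(5) = 20.
  So p(λ) = λ³ - 12λ² + 39λ - 20.
Step 2 — look for an integer root (rational root theorem: any rational root is an integer divisor of 20). Testing λ = 5:
  p(5) = 125 - 300 + 195 - 20 = 0  ✓
  Dividing out (λ - 5): p(λ) = (λ - 5)(λ² - 7λ + 4).
Step 3 — remaining eigenvalues from the quadratic λ² - 7λ + 4 = 0:
  Δ = 7² - 4·4 = 49 - 16 = 33,  λ = (7 ± √33)/2 = (7 ± 5.7446)/2 ≈ 6.3723 or 0.6277.
  Sorted: λ_1 = 6.3723,  λ_2 = 5,  λ_3 = 0.6277  (check: sum = 12 = tr ✓).

Step 4 — unit eigenvector for λ_1 ≈ 6.3723: v spans the null space of (Sigma - λ_1 I), whose rows are
  r_1 = (-3.3723, 2, -1),  r_2 = (2, -3.3723, 1),  r_3 = (-1, 1, -0.3723).
  v is orthogonal to every row, so take v ∝ r_1 × r_2 = ((2)·(1) - (-1)·(-3.3723), (-1)·(2) - (-3.3723)·(1), (-3.3723)·(-3.3723) - (2)·(2)) ≈ (-1.3723, 1.3723, 7.3723).
  Rescale (multiply by -1 so the first nonzero entry is positive): u = (1.3723, -1.3723, -7.3723).
  ||u|| = √((1.3723)² + (-1.3723)² + (-7.3723)²) = √(58.1168) ≈ 7.6234,  v_1 = u/||u|| ≈ (0.18, -0.18, -0.9671) (||v_1|| = 1).

λ_1 = 6.3723,  λ_2 = 5,  λ_3 = 0.6277;  v_1 ≈ (0.18, -0.18, -0.9671)


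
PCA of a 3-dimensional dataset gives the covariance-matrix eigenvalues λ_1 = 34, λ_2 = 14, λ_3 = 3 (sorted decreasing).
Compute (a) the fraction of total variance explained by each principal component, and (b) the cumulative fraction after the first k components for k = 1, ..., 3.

Step 1 — total variance = trace(Sigma) = Σ λ_i = 34 + 14 + 3 = 51.

Step 2 — fraction explained by component i = λ_i / Σ λ:
  PC1: 34/51 = 0.6667
  PC2: 14/51 = 0.2745
  PC3: 3/51 = 0.0588

Step 3 — cumulative fraction after k components = (λ_1 + ... + λ_k) / Σ λ:
  k = 1: 34/51 = 0.6667
  k = 2: (34 + 14)/51 = 48/51 = 0.9412
  k = 3: (34 + 14 + 3)/51 = 51/51 = 1

Summary (fraction, with percent):

explained: PC1 0.6667 (66.67%), PC2 0.2745 (27.45%), PC3 0.0588 (5.88%);  cumulative: 0.6667, 0.9412, 1


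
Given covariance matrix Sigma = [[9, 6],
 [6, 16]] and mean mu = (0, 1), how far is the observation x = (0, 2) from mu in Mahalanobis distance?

Step 1 — centre the observation: (x - mu) = (0, 1).

Step 2 — invert Sigma. det(Sigma) = 9·16 - (6)² = 108.
  Sigma^{-1} = (1/det) · [[d, -b], [-b, a]] = [[0.1481, -0.0556],
 [-0.0556, 0.0833]].

Step 3 — form the quadratic (x - mu)^T · Sigma^{-1} · (x - mu):
  Sigma^{-1} · (x - mu) = (-0.0556, 0.0833).
  (x - mu)^T · [Sigma^{-1} · (x - mu)] = (0)·(-0.0556) + (1)·(0.0833) = 0.0833.

Step 4 — take square root: d = √(0.0833) ≈ 0.2887.

d(x, mu) = √(0.0833) ≈ 0.2887


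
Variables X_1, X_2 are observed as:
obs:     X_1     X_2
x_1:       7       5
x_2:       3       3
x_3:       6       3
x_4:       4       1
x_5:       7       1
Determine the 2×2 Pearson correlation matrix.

Step 1 — column means:
  mean(X_1) = (7 + 3 + 6 + 4 + 7) / 5 = 27/5 = 5.4
  mean(X_2) = (5 + 3 + 3 + 1 + 1) / 5 = 13/5 = 2.6

Step 2 — sample variances and covariances s[i,j] = (1/(n-1)) · Σ_k (x_{k,i} - mean_i) · (x_{k,j} - mean_j), with n-1 = 4:
  s[X_1,X_1] = ((1.6)·(1.6) + (-2.4)·(-2.4) + (0.6)·(0.6) + (-1.4)·(-1.4) + (1.6)·(1.6)) / 4 = 13.2/4 = 3.3
  s[X_1,X_2] = ((1.6)·(2.4) + (-2.4)·(0.4) + (0.6)·(0.4) + (-1.4)·(-1.6) + (1.6)·(-1.6)) / 4 = 2.8/4 = 0.7
  s[X_2,X_2] = ((2.4)·(2.4) + (0.4)·(0.4) + (0.4)·(0.4) + (-1.6)·(-1.6) + (-1.6)·(-1.6)) / 4 = 11.2/4 = 2.8
  Sample standard deviations s_i = √(s[i,i]):
  s(X_1) = √(3.3) = 1.8166
  s(X_2) = √(2.8) = 1.6733

Step 3 — r_{ij} = s_{ij} / (s_i · s_j):
  r[X_1,X_1] = 1 (diagonal).
  r[X_1,X_2] = 0.7 / (1.8166 · 1.6733) = 0.7 / 3.0397 = 0.2303
  r[X_2,X_2] = 1 (diagonal).

R is symmetric with unit diagonal. Assembling:

R = [[1, 0.2303],
 [0.2303, 1]]


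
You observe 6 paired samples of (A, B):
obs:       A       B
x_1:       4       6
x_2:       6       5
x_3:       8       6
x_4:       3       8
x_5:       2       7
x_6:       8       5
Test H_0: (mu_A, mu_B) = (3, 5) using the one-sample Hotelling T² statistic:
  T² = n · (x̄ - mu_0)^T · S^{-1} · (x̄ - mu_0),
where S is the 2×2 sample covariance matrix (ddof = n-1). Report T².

Step 1 — sample mean vector:
  mean(A) = (4 + 6 + 8 + 3 + 2 + 8) / 6 = 31/6 = 5.1667
  mean(B) = (6 + 5 + 6 + 8 + 7 + 5) / 6 = 37/6 = 6.1667
  x̄ = (5.1667, 6.1667),  deviation x̄ - mu_0 = (5.1667, 6.1667) - (3, 5) = (2.1667, 1.1667).

Step 2 — sample covariance matrix, S[i,j] = (1/(n-1)) · Σ_k (x_{k,i} - mean_i) · (x_{k,j} - mean_j), divisor n-1 = 5:
  S[A,A] = ((-1.1667)·(-1.1667) + (0.8333)·(0.8333) + (2.8333)·(2.8333) + (-2.1667)·(-2.1667) + (-3.1667)·(-3.1667) + (2.8333)·(2.8333)) / 5 = 32.8333/5 = 6.5667
  S[A,B] = ((-1.1667)·(-0.1667) + (0.8333)·(-1.1667) + (2.8333)·(-0.1667) + (-2.1667)·(1.8333) + (-3.1667)·(0.8333) + (2.8333)·(-1.1667)) / 5 = -11.1667/5 = -2.2333
  S[B,B] = ((-0.1667)·(-0.1667) + (-1.1667)·(-1.1667) + (-0.1667)·(-0.1667) + (1.8333)·(1.8333) + (0.8333)·(0.8333) + (-1.1667)·(-1.1667)) / 5 = 6.8333/5 = 1.3667
  S = [[6.5667, -2.2333],
 [-2.2333, 1.3667]].

Step 3 — invert S. det(S) = 6.5667·1.3667 - (-2.2333)² = 3.9867.
  S^{-1} = (1/det) · [[d, -b], [-b, a]] = [[0.3428, 0.5602],
 [0.5602, 1.6472]].

Step 4 — quadratic form (x̄ - mu_0)^T · S^{-1} · (x̄ - mu_0):
  S^{-1} · (x̄ - mu_0) = (1.3963, 3.1355),
  (x̄ - mu_0)^T · [...] = (2.1667)·(1.3963) + (1.1667)·(3.1355) = 6.6834.

Step 5 — scale by n: T² = 6 · 6.6834 = 40.1003.

T² ≈ 40.1003


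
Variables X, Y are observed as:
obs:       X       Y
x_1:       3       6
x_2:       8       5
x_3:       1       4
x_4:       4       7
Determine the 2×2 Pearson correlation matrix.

Step 1 — column means:
  mean(X) = (3 + 8 + 1 + 4) / 4 = 16/4 = 4
  mean(Y) = (6 + 5 + 4 + 7) / 4 = 22/4 = 5.5

Step 2 — sample variances and covariances s[i,j] = (1/(n-1)) · Σ_k (x_{k,i} - mean_i) · (x_{k,j} - mean_j), with n-1 = 3:
  s[X,X] = ((-1)·(-1) + (4)·(4) + (-3)·(-3) + (0)·(0)) / 3 = 26/3 = 8.6667
  s[X,Y] = ((-1)·(0.5) + (4)·(-0.5) + (-3)·(-1.5) + (0)·(1.5)) / 3 = 2/3 = 0.6667
  s[Y,Y] = ((0.5)·(0.5) + (-0.5)·(-0.5) + (-1.5)·(-1.5) + (1.5)·(1.5)) / 3 = 5/3 = 1.6667
  Sample standard deviations s_i = √(s[i,i]):
  s(X) = √(8.6667) = 2.9439
  s(Y) = √(1.6667) = 1.291

Step 3 — r_{ij} = s_{ij} / (s_i · s_j):
  r[X,X] = 1 (diagonal).
  r[X,Y] = 0.6667 / (2.9439 · 1.291) = 0.6667 / 3.8006 = 0.1754
  r[Y,Y] = 1 (diagonal).

R is symmetric with unit diagonal. Assembling:

R = [[1, 0.1754],
 [0.1754, 1]]


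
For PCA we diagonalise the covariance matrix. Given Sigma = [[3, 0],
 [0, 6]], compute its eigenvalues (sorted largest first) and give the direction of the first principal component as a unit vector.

Step 1 — characteristic polynomial of 2×2 Sigma:
  det(Sigma - λI) = λ² - trace · λ + det = 0.
  trace = 3 + 6 = 9, det = 3·6 - (0)² = 18.
Step 2 — discriminant:
  Δ = trace² - 4·det = 81 - 72 = 9.
Step 3 — eigenvalues:
  λ = (trace ± √Δ)/2 = (9 ± 3)/2,
  λ_1 = 6,  λ_2 = 3.

Step 4 — unit eigenvector for λ_1: Sigma is diagonal, so its eigenvectors are the coordinate axes. λ_1 = 6 is the diagonal entry on the second coordinate axis, hence
  v_1 = (0, 1) (||v_1|| = 1).

λ_1 = 6,  λ_2 = 3;  v_1 ≈ (0, 1)


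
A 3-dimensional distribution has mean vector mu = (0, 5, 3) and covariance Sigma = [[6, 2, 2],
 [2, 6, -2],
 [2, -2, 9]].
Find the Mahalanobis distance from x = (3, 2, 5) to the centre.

Step 1 — centre the observation: (x - mu) = (3, -3, 2).

Step 2 — invert Sigma (cofactor / det for 3×3, or solve directly):
  Sigma^{-1} = [[0.2232, -0.0982, -0.0714],
 [-0.0982, 0.2232, 0.0714],
 [-0.0714, 0.0714, 0.1429]].

Step 3 — form the quadratic (x - mu)^T · Sigma^{-1} · (x - mu):
  Sigma^{-1} · (x - mu) = (0.8214, -0.8214, -0.1429).
  (x - mu)^T · [Sigma^{-1} · (x - mu)] = (3)·(0.8214) + (-3)·(-0.8214) + (2)·(-0.1429) = 4.6429.

Step 4 — take square root: d = √(4.6429) ≈ 2.1547.

d(x, mu) = √(4.6429) ≈ 2.1547


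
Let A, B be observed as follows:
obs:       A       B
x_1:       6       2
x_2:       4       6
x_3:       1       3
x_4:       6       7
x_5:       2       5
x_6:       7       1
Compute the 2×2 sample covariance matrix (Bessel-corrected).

Step 1 — column means:
  mean(A) = (6 + 4 + 1 + 6 + 2 + 7) / 6 = 26/6 = 4.3333
  mean(B) = (2 + 6 + 3 + 7 + 5 + 1) / 6 = 24/6 = 4

Step 2 — sample covariance S[i,j] = (1/(n-1)) · Σ_k (x_{k,i} - mean_i) · (x_{k,j} - mean_j), with n-1 = 5.
  S[A,A] = ((1.6667)·(1.6667) + (-0.3333)·(-0.3333) + (-3.3333)·(-3.3333) + (1.6667)·(1.6667) + (-2.3333)·(-2.3333) + (2.6667)·(2.6667)) / 5 = 29.3333/5 = 5.8667
  S[A,B] = ((1.6667)·(-2) + (-0.3333)·(2) + (-3.3333)·(-1) + (1.6667)·(3) + (-2.3333)·(1) + (2.6667)·(-3)) / 5 = -6/5 = -1.2
  S[B,B] = ((-2)·(-2) + (2)·(2) + (-1)·(-1) + (3)·(3) + (1)·(1) + (-3)·(-3)) / 5 = 28/5 = 5.6

S is symmetric (S[j,i] = S[i,j]). Assembling:

S = [[5.8667, -1.2],
 [-1.2, 5.6]]


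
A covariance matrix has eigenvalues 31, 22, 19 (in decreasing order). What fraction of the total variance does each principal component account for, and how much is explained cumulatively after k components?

Step 1 — total variance = trace(Sigma) = Σ λ_i = 31 + 22 + 19 = 72.

Step 2 — fraction explained by component i = λ_i / Σ λ:
  PC1: 31/72 = 0.4306
  PC2: 22/72 = 0.3056
  PC3: 19/72 = 0.2639

Step 3 — cumulative fraction after k components = (λ_1 + ... + λ_k) / Σ λ:
  k = 1: 31/72 = 0.4306
  k = 2: (31 + 22)/72 = 53/72 = 0.7361
  k = 3: (31 + 22 + 19)/72 = 72/72 = 1

Summary (fraction, with percent):

explained: PC1 0.4306 (43.06%), PC2 0.3056 (30.56%), PC3 0.2639 (26.39%);  cumulative: 0.4306, 0.7361, 1


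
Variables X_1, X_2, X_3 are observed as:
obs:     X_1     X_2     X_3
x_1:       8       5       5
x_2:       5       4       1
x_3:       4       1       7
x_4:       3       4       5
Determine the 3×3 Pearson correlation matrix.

Step 1 — column means:
  mean(X_1) = (8 + 5 + 4 + 3) / 4 = 20/4 = 5
  mean(X_2) = (5 + 4 + 1 + 4) / 4 = 14/4 = 3.5
  mean(X_3) = (5 + 1 + 7 + 5) / 4 = 18/4 = 4.5

Step 2 — sample variances and covariances s[i,j] = (1/(n-1)) · Σ_k (x_{k,i} - mean_i) · (x_{k,j} - mean_j), with n-1 = 3:
  s[X_1,X_1] = ((3)·(3) + (0)·(0) + (-1)·(-1) + (-2)·(-2)) / 3 = 14/3 = 4.6667
  s[X_1,X_2] = ((3)·(1.5) + (0)·(0.5) + (-1)·(-2.5) + (-2)·(0.5)) / 3 = 6/3 = 2
  s[X_1,X_3] = ((3)·(0.5) + (0)·(-3.5) + (-1)·(2.5) + (-2)·(0.5)) / 3 = -2/3 = -0.6667
  s[X_2,X_2] = ((1.5)·(1.5) + (0.5)·(0.5) + (-2.5)·(-2.5) + (0.5)·(0.5)) / 3 = 9/3 = 3
  s[X_2,X_3] = ((1.5)·(0.5) + (0.5)·(-3.5) + (-2.5)·(2.5) + (0.5)·(0.5)) / 3 = -7/3 = -2.3333
  s[X_3,X_3] = ((0.5)·(0.5) + (-3.5)·(-3.5) + (2.5)·(2.5) + (0.5)·(0.5)) / 3 = 19/3 = 6.3333
  Sample standard deviations s_i = √(s[i,i]):
  s(X_1) = √(4.6667) = 2.1602
  s(X_2) = √(3) = 1.7321
  s(X_3) = √(6.3333) = 2.5166

Step 3 — r_{ij} = s_{ij} / (s_i · s_j):
  r[X_1,X_1] = 1 (diagonal).
  r[X_1,X_2] = 2 / (2.1602 · 1.7321) = 2 / 3.7417 = 0.5345
  r[X_1,X_3] = -0.6667 / (2.1602 · 2.5166) = -0.6667 / 5.4365 = -0.1226
  r[X_2,X_2] = 1 (diagonal).
  r[X_2,X_3] = -2.3333 / (1.7321 · 2.5166) = -2.3333 / 4.3589 = -0.5353
  r[X_3,X_3] = 1 (diagonal).

R is symmetric with unit diagonal. Assembling:

R = [[1, 0.5345, -0.1226],
 [0.5345, 1, -0.5353],
 [-0.1226, -0.5353, 1]]


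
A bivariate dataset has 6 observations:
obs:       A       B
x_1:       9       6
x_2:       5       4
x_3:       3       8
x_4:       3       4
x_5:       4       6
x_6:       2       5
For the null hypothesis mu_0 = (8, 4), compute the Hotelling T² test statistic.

Step 1 — sample mean vector:
  mean(A) = (9 + 5 + 3 + 3 + 4 + 2) / 6 = 26/6 = 4.3333
  mean(B) = (6 + 4 + 8 + 4 + 6 + 5) / 6 = 33/6 = 5.5
  x̄ = (4.3333, 5.5),  deviation x̄ - mu_0 = (4.3333, 5.5) - (8, 4) = (-3.6667, 1.5).

Step 2 — sample covariance matrix, S[i,j] = (1/(n-1)) · Σ_k (x_{k,i} - mean_i) · (x_{k,j} - mean_j), divisor n-1 = 5:
  S[A,A] = ((4.6667)·(4.6667) + (0.6667)·(0.6667) + (-1.3333)·(-1.3333) + (-1.3333)·(-1.3333) + (-0.3333)·(-0.3333) + (-2.3333)·(-2.3333)) / 5 = 31.3333/5 = 6.2667
  S[A,B] = ((4.6667)·(0.5) + (0.6667)·(-1.5) + (-1.3333)·(2.5) + (-1.3333)·(-1.5) + (-0.3333)·(0.5) + (-2.3333)·(-0.5)) / 5 = 1/5 = 0.2
  S[B,B] = ((0.5)·(0.5) + (-1.5)·(-1.5) + (2.5)·(2.5) + (-1.5)·(-1.5) + (0.5)·(0.5) + (-0.5)·(-0.5)) / 5 = 11.5/5 = 2.3
  S = [[6.2667, 0.2],
 [0.2, 2.3]].

Step 3 — invert S. det(S) = 6.2667·2.3 - (0.2)² = 14.3733.
  S^{-1} = (1/det) · [[d, -b], [-b, a]] = [[0.16, -0.0139],
 [-0.0139, 0.436]].

Step 4 — quadratic form (x̄ - mu_0)^T · S^{-1} · (x̄ - mu_0):
  S^{-1} · (x̄ - mu_0) = (-0.6076, 0.705),
  (x̄ - mu_0)^T · [...] = (-3.6667)·(-0.6076) + (1.5)·(0.705) = 3.2854.

Step 5 — scale by n: T² = 6 · 3.2854 = 19.7124.

T² ≈ 19.7124


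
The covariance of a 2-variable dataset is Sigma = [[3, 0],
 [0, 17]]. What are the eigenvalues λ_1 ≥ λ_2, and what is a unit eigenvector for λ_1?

Step 1 — characteristic polynomial of 2×2 Sigma:
  det(Sigma - λI) = λ² - trace · λ + det = 0.
  trace = 3 + 17 = 20, det = 3·17 - (0)² = 51.
Step 2 — discriminant:
  Δ = trace² - 4·det = 400 - 204 = 196.
Step 3 — eigenvalues:
  λ = (trace ± √Δ)/2 = (20 ± 14)/2,
  λ_1 = 17,  λ_2 = 3.

Step 4 — unit eigenvector for λ_1: Sigma is diagonal, so its eigenvectors are the coordinate axes. λ_1 = 17 is the diagonal entry on the second coordinate axis, hence
  v_1 = (0, 1) (||v_1|| = 1).

λ_1 = 17,  λ_2 = 3;  v_1 ≈ (0, 1)


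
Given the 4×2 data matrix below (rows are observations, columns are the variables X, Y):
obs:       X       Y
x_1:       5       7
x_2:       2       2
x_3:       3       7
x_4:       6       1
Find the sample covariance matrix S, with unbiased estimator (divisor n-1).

Step 1 — column means:
  mean(X) = (5 + 2 + 3 + 6) / 4 = 16/4 = 4
  mean(Y) = (7 + 2 + 7 + 1) / 4 = 17/4 = 4.25

Step 2 — sample covariance S[i,j] = (1/(n-1)) · Σ_k (x_{k,i} - mean_i) · (x_{k,j} - mean_j), with n-1 = 3.
  S[X,X] = ((1)·(1) + (-2)·(-2) + (-1)·(-1) + (2)·(2)) / 3 = 10/3 = 3.3333
  S[X,Y] = ((1)·(2.75) + (-2)·(-2.25) + (-1)·(2.75) + (2)·(-3.25)) / 3 = -2/3 = -0.6667
  S[Y,Y] = ((2.75)·(2.75) + (-2.25)·(-2.25) + (2.75)·(2.75) + (-3.25)·(-3.25)) / 3 = 30.75/3 = 10.25

S is symmetric (S[j,i] = S[i,j]). Assembling:

S = [[3.3333, -0.6667],
 [-0.6667, 10.25]]


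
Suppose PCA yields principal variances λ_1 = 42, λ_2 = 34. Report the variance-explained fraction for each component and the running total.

Step 1 — total variance = trace(Sigma) = Σ λ_i = 42 + 34 = 76.

Step 2 — fraction explained by component i = λ_i / Σ λ:
  PC1: 42/76 = 0.5526
  PC2: 34/76 = 0.4474

Step 3 — cumulative fraction after k components = (λ_1 + ... + λ_k) / Σ λ:
  k = 1: 42/76 = 0.5526
  k = 2: (42 + 34)/76 = 76/76 = 1

Summary (fraction, with percent):

explained: PC1 0.5526 (55.26%), PC2 0.4474 (44.74%);  cumulative: 0.5526, 1


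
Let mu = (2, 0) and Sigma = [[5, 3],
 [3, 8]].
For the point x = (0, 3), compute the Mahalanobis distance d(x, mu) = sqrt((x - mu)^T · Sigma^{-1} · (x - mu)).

Step 1 — centre the observation: (x - mu) = (-2, 3).

Step 2 — invert Sigma. det(Sigma) = 5·8 - (3)² = 31.
  Sigma^{-1} = (1/det) · [[d, -b], [-b, a]] = [[0.2581, -0.0968],
 [-0.0968, 0.1613]].

Step 3 — form the quadratic (x - mu)^T · Sigma^{-1} · (x - mu):
  Sigma^{-1} · (x - mu) = (-0.8065, 0.6774).
  (x - mu)^T · [Sigma^{-1} · (x - mu)] = (-2)·(-0.8065) + (3)·(0.6774) = 3.6452.

Step 4 — take square root: d = √(3.6452) ≈ 1.9092.

d(x, mu) = √(3.6452) ≈ 1.9092


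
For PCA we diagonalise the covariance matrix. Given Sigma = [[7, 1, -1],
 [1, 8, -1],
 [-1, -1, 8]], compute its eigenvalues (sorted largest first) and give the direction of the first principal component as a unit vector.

Step 1 — characteristic polynomial p(λ) = det(λI - Sigma) = λ³ - tr·λ² + c_1·λ - det, where tr = trace, c_1 = sum of the principal 2×2 minors, det = det(Sigma):
  tr = 7 + 8 + 8 = 23,
  c_1 = (7·8 - (1)²) + (7·8 - (-1)²) + (8·8 - (-1)²) = 55 + 55 + 63 = 173,
  det = 7·(8·8 - (-1)²) - (1)·((1)·8 - (-1)·(-1)) + (-1)·((1)·(-1) - 8·(-1)) = 7·(63) - (1)·(7) + (-1)·(7) = 427.
  So p(λ) = λ³ - 23λ² + 173λ - 427.
Step 2 — look for an integer root (rational root theorem: any rational root is an integer divisor of 427). Testing λ = 7:
  p(7) = 343 - 1127 + 1211 - 427 = 0  ✓
  Dividing out (λ - 7): p(λ) = (λ - 7)(λ² - 16λ + 61).
Step 3 — remaining eigenvalues from the quadratic λ² - 16λ + 61 = 0:
  Δ = 16² - 4·61 = 256 - 244 = 12,  λ = (16 ± √12)/2 = (16 ± 3.4641)/2 ≈ 9.7321 or 6.2679.
  Sorted: λ_1 = 9.7321,  λ_2 = 7,  λ_3 = 6.2679  (check: sum = 23 = tr ✓).

Step 4 — unit eigenvector for λ_1 ≈ 9.7321: v spans the null space of (Sigma - λ_1 I), whose rows are
  r_1 = (-2.7321, 1, -1),  r_2 = (1, -1.7321, -1),  r_3 = (-1, -1, -1.7321).
  v is orthogonal to every row, so take v ∝ r_1 × r_2 = ((1)·(-1) - (-1)·(-1.7321), (-1)·(1) - (-2.7321)·(-1), (-2.7321)·(-1.7321) - (1)·(1)) ≈ (-2.7321, -3.7321, 3.7321).
  Rescale (multiply by -1 so the first nonzero entry is positive): u = (2.7321, 3.7321, -3.7321).
  ||u|| = √((2.7321)² + (3.7321)² + (-3.7321)²) = √(35.3205) ≈ 5.9431,  v_1 = u/||u|| ≈ (0.4597, 0.628, -0.628) (||v_1|| = 1).

λ_1 = 9.7321,  λ_2 = 7,  λ_3 = 6.2679;  v_1 ≈ (0.4597, 0.628, -0.628)


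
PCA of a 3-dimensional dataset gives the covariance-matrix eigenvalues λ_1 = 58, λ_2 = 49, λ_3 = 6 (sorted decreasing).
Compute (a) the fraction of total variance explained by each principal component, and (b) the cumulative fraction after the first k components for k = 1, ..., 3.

Step 1 — total variance = trace(Sigma) = Σ λ_i = 58 + 49 + 6 = 113.

Step 2 — fraction explained by component i = λ_i / Σ λ:
  PC1: 58/113 = 0.5133
  PC2: 49/113 = 0.4336
  PC3: 6/113 = 0.0531

Step 3 — cumulative fraction after k components = (λ_1 + ... + λ_k) / Σ λ:
  k = 1: 58/113 = 0.5133
  k = 2: (58 + 49)/113 = 107/113 = 0.9469
  k = 3: (58 + 49 + 6)/113 = 113/113 = 1

Summary (fraction, with percent):

explained: PC1 0.5133 (51.33%), PC2 0.4336 (43.36%), PC3 0.0531 (5.31%);  cumulative: 0.5133, 0.9469, 1


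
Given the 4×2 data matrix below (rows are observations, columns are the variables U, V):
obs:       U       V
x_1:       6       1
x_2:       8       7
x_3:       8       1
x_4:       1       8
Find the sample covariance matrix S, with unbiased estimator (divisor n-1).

Step 1 — column means:
  mean(U) = (6 + 8 + 8 + 1) / 4 = 23/4 = 5.75
  mean(V) = (1 + 7 + 1 + 8) / 4 = 17/4 = 4.25

Step 2 — sample covariance S[i,j] = (1/(n-1)) · Σ_k (x_{k,i} - mean_i) · (x_{k,j} - mean_j), with n-1 = 3.
  S[U,U] = ((0.25)·(0.25) + (2.25)·(2.25) + (2.25)·(2.25) + (-4.75)·(-4.75)) / 3 = 32.75/3 = 10.9167
  S[U,V] = ((0.25)·(-3.25) + (2.25)·(2.75) + (2.25)·(-3.25) + (-4.75)·(3.75)) / 3 = -19.75/3 = -6.5833
  S[V,V] = ((-3.25)·(-3.25) + (2.75)·(2.75) + (-3.25)·(-3.25) + (3.75)·(3.75)) / 3 = 42.75/3 = 14.25

S is symmetric (S[j,i] = S[i,j]). Assembling:

S = [[10.9167, -6.5833],
 [-6.5833, 14.25]]


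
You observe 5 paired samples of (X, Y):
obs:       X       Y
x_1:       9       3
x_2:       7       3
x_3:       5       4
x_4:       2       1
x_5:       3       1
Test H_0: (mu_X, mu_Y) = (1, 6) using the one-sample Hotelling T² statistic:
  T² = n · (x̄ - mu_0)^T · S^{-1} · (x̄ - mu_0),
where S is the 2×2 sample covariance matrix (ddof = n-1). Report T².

Step 1 — sample mean vector:
  mean(X) = (9 + 7 + 5 + 2 + 3) / 5 = 26/5 = 5.2
  mean(Y) = (3 + 3 + 4 + 1 + 1) / 5 = 12/5 = 2.4
  x̄ = (5.2, 2.4),  deviation x̄ - mu_0 = (5.2, 2.4) - (1, 6) = (4.2, -3.6).

Step 2 — sample covariance matrix, S[i,j] = (1/(n-1)) · Σ_k (x_{k,i} - mean_i) · (x_{k,j} - mean_j), divisor n-1 = 4:
  S[X,X] = ((3.8)·(3.8) + (1.8)·(1.8) + (-0.2)·(-0.2) + (-3.2)·(-3.2) + (-2.2)·(-2.2)) / 4 = 32.8/4 = 8.2
  S[X,Y] = ((3.8)·(0.6) + (1.8)·(0.6) + (-0.2)·(1.6) + (-3.2)·(-1.4) + (-2.2)·(-1.4)) / 4 = 10.6/4 = 2.65
  S[Y,Y] = ((0.6)·(0.6) + (0.6)·(0.6) + (1.6)·(1.6) + (-1.4)·(-1.4) + (-1.4)·(-1.4)) / 4 = 7.2/4 = 1.8
  S = [[8.2, 2.65],
 [2.65, 1.8]].

Step 3 — invert S. det(S) = 8.2·1.8 - (2.65)² = 7.7375.
  S^{-1} = (1/det) · [[d, -b], [-b, a]] = [[0.2326, -0.3425],
 [-0.3425, 1.0598]].

Step 4 — quadratic form (x̄ - mu_0)^T · S^{-1} · (x̄ - mu_0):
  S^{-1} · (x̄ - mu_0) = (2.21, -5.2536),
  (x̄ - mu_0)^T · [...] = (4.2)·(2.21) + (-3.6)·(-5.2536) = 28.1952.

Step 5 — scale by n: T² = 5 · 28.1952 = 140.9758.

T² ≈ 140.9758


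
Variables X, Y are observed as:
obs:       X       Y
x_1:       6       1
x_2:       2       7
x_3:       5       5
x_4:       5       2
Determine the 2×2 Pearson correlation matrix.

Step 1 — column means:
  mean(X) = (6 + 2 + 5 + 5) / 4 = 18/4 = 4.5
  mean(Y) = (1 + 7 + 5 + 2) / 4 = 15/4 = 3.75

Step 2 — sample variances and covariances s[i,j] = (1/(n-1)) · Σ_k (x_{k,i} - mean_i) · (x_{k,j} - mean_j), with n-1 = 3:
  s[X,X] = ((1.5)·(1.5) + (-2.5)·(-2.5) + (0.5)·(0.5) + (0.5)·(0.5)) / 3 = 9/3 = 3
  s[X,Y] = ((1.5)·(-2.75) + (-2.5)·(3.25) + (0.5)·(1.25) + (0.5)·(-1.75)) / 3 = -12.5/3 = -4.1667
  s[Y,Y] = ((-2.75)·(-2.75) + (3.25)·(3.25) + (1.25)·(1.25) + (-1.75)·(-1.75)) / 3 = 22.75/3 = 7.5833
  Sample standard deviations s_i = √(s[i,i]):
  s(X) = √(3) = 1.7321
  s(Y) = √(7.5833) = 2.7538

Step 3 — r_{ij} = s_{ij} / (s_i · s_j):
  r[X,X] = 1 (diagonal).
  r[X,Y] = -4.1667 / (1.7321 · 2.7538) = -4.1667 / 4.7697 = -0.8736
  r[Y,Y] = 1 (diagonal).

R is symmetric with unit diagonal. Assembling:

R = [[1, -0.8736],
 [-0.8736, 1]]


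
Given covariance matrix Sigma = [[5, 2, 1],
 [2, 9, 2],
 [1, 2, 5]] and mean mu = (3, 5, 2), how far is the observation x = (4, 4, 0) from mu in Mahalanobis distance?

Step 1 — centre the observation: (x - mu) = (1, -1, -2).

Step 2 — invert Sigma (cofactor / det for 3×3, or solve directly):
  Sigma^{-1} = [[0.2228, -0.0435, -0.0272],
 [-0.0435, 0.1304, -0.0435],
 [-0.0272, -0.0435, 0.2228]].

Step 3 — form the quadratic (x - mu)^T · Sigma^{-1} · (x - mu):
  Sigma^{-1} · (x - mu) = (0.3207, -0.087, -0.4293).
  (x - mu)^T · [Sigma^{-1} · (x - mu)] = (1)·(0.3207) + (-1)·(-0.087) + (-2)·(-0.4293) = 1.2663.

Step 4 — take square root: d = √(1.2663) ≈ 1.1253.

d(x, mu) = √(1.2663) ≈ 1.1253


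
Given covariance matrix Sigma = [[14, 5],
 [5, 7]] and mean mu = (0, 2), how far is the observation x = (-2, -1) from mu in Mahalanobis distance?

Step 1 — centre the observation: (x - mu) = (-2, -3).

Step 2 — invert Sigma. det(Sigma) = 14·7 - (5)² = 73.
  Sigma^{-1} = (1/det) · [[d, -b], [-b, a]] = [[0.0959, -0.0685],
 [-0.0685, 0.1918]].

Step 3 — form the quadratic (x - mu)^T · Sigma^{-1} · (x - mu):
  Sigma^{-1} · (x - mu) = (0.0137, -0.4384).
  (x - mu)^T · [Sigma^{-1} · (x - mu)] = (-2)·(0.0137) + (-3)·(-0.4384) = 1.2877.

Step 4 — take square root: d = √(1.2877) ≈ 1.1348.

d(x, mu) = √(1.2877) ≈ 1.1348


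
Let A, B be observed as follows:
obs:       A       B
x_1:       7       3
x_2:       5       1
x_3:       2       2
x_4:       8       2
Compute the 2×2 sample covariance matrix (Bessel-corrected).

Step 1 — column means:
  mean(A) = (7 + 5 + 2 + 8) / 4 = 22/4 = 5.5
  mean(B) = (3 + 1 + 2 + 2) / 4 = 8/4 = 2

Step 2 — sample covariance S[i,j] = (1/(n-1)) · Σ_k (x_{k,i} - mean_i) · (x_{k,j} - mean_j), with n-1 = 3.
  S[A,A] = ((1.5)·(1.5) + (-0.5)·(-0.5) + (-3.5)·(-3.5) + (2.5)·(2.5)) / 3 = 21/3 = 7
  S[A,B] = ((1.5)·(1) + (-0.5)·(-1) + (-3.5)·(0) + (2.5)·(0)) / 3 = 2/3 = 0.6667
  S[B,B] = ((1)·(1) + (-1)·(-1) + (0)·(0) + (0)·(0)) / 3 = 2/3 = 0.6667

S is symmetric (S[j,i] = S[i,j]). Assembling:

S = [[7, 0.6667],
 [0.6667, 0.6667]]


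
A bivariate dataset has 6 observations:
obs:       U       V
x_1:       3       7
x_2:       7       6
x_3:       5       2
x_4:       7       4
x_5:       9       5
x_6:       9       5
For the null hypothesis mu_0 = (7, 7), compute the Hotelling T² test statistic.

Step 1 — sample mean vector:
  mean(U) = (3 + 7 + 5 + 7 + 9 + 9) / 6 = 40/6 = 6.6667
  mean(V) = (7 + 6 + 2 + 4 + 5 + 5) / 6 = 29/6 = 4.8333
  x̄ = (6.6667, 4.8333),  deviation x̄ - mu_0 = (6.6667, 4.8333) - (7, 7) = (-0.3333, -2.1667).

Step 2 — sample covariance matrix, S[i,j] = (1/(n-1)) · Σ_k (x_{k,i} - mean_i) · (x_{k,j} - mean_j), divisor n-1 = 5:
  S[U,U] = ((-3.6667)·(-3.6667) + (0.3333)·(0.3333) + (-1.6667)·(-1.6667) + (0.3333)·(0.3333) + (2.3333)·(2.3333) + (2.3333)·(2.3333)) / 5 = 27.3333/5 = 5.4667
  S[U,V] = ((-3.6667)·(2.1667) + (0.3333)·(1.1667) + (-1.6667)·(-2.8333) + (0.3333)·(-0.8333) + (2.3333)·(0.1667) + (2.3333)·(0.1667)) / 5 = -2.3333/5 = -0.4667
  S[V,V] = ((2.1667)·(2.1667) + (1.1667)·(1.1667) + (-2.8333)·(-2.8333) + (-0.8333)·(-0.8333) + (0.1667)·(0.1667) + (0.1667)·(0.1667)) / 5 = 14.8333/5 = 2.9667
  S = [[5.4667, -0.4667],
 [-0.4667, 2.9667]].

Step 3 — invert S. det(S) = 5.4667·2.9667 - (-0.4667)² = 16.
  S^{-1} = (1/det) · [[d, -b], [-b, a]] = [[0.1854, 0.0292],
 [0.0292, 0.3417]].

Step 4 — quadratic form (x̄ - mu_0)^T · S^{-1} · (x̄ - mu_0):
  S^{-1} · (x̄ - mu_0) = (-0.125, -0.75),
  (x̄ - mu_0)^T · [...] = (-0.3333)·(-0.125) + (-2.1667)·(-0.75) = 1.6667.

Step 5 — scale by n: T² = 6 · 1.6667 = 10.

T² ≈ 10


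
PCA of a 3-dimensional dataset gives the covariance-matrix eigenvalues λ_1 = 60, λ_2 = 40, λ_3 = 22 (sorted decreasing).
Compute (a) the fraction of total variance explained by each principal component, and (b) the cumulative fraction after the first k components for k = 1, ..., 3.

Step 1 — total variance = trace(Sigma) = Σ λ_i = 60 + 40 + 22 = 122.

Step 2 — fraction explained by component i = λ_i / Σ λ:
  PC1: 60/122 = 0.4918
  PC2: 40/122 = 0.3279
  PC3: 22/122 = 0.1803

Step 3 — cumulative fraction after k components = (λ_1 + ... + λ_k) / Σ λ:
  k = 1: 60/122 = 0.4918
  k = 2: (60 + 40)/122 = 100/122 = 0.8197
  k = 3: (60 + 40 + 22)/122 = 122/122 = 1

Summary (fraction, with percent):

explained: PC1 0.4918 (49.18%), PC2 0.3279 (32.79%), PC3 0.1803 (18.03%);  cumulative: 0.4918, 0.8197, 1


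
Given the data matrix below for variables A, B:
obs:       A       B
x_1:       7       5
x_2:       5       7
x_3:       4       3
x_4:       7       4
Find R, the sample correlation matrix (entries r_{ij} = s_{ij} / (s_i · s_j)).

Step 1 — column means:
  mean(A) = (7 + 5 + 4 + 7) / 4 = 23/4 = 5.75
  mean(B) = (5 + 7 + 3 + 4) / 4 = 19/4 = 4.75

Step 2 — sample variances and covariances s[i,j] = (1/(n-1)) · Σ_k (x_{k,i} - mean_i) · (x_{k,j} - mean_j), with n-1 = 3:
  s[A,A] = ((1.25)·(1.25) + (-0.75)·(-0.75) + (-1.75)·(-1.75) + (1.25)·(1.25)) / 3 = 6.75/3 = 2.25
  s[A,B] = ((1.25)·(0.25) + (-0.75)·(2.25) + (-1.75)·(-1.75) + (1.25)·(-0.75)) / 3 = 0.75/3 = 0.25
  s[B,B] = ((0.25)·(0.25) + (2.25)·(2.25) + (-1.75)·(-1.75) + (-0.75)·(-0.75)) / 3 = 8.75/3 = 2.9167
  Sample standard deviations s_i = √(s[i,i]):
  s(A) = √(2.25) = 1.5
  s(B) = √(2.9167) = 1.7078

Step 3 — r_{ij} = s_{ij} / (s_i · s_j):
  r[A,A] = 1 (diagonal).
  r[A,B] = 0.25 / (1.5 · 1.7078) = 0.25 / 2.5617 = 0.0976
  r[B,B] = 1 (diagonal).

R is symmetric with unit diagonal. Assembling:

R = [[1, 0.0976],
 [0.0976, 1]]
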